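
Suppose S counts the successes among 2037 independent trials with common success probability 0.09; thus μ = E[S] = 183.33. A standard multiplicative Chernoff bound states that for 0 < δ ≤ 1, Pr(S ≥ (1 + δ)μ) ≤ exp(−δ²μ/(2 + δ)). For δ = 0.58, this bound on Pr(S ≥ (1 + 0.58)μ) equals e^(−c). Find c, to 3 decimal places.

23.904

c = δ²μ/(2 + δ) = 0.58²·183.33/(2 + 0.58) = 23.9040.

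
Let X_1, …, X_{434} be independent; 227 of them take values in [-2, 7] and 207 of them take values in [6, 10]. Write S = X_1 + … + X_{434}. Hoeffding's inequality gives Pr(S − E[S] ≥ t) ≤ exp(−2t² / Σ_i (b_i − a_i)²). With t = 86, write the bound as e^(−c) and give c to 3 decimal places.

0.682

Σ(b_i − a_i)² = 227·9² + 207·4² = 21699.
c = 2t² / 21699 = 2·86² / 21699 = 0.6817.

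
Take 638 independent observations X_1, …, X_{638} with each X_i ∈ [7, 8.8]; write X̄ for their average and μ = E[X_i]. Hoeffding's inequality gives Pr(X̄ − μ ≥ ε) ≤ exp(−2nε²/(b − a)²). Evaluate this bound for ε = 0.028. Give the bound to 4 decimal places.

0.7344

Exponent: 2nε²/(b − a)² = 2·638·0.028² / 1.8² = 0.30876.
Bound = exp(−0.30876) = 0.73436.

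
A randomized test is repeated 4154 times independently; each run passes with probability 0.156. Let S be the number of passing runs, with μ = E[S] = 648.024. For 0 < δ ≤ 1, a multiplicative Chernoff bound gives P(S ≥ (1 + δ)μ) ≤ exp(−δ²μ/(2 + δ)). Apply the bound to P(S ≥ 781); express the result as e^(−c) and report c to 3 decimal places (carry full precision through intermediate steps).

Write 781 = (1 + δ)μ, so δ = 781/648.024 − 1 = 0.2052023…
Then the exponent is δ²μ/(2 + δ) = (781 − μ)² / (μ·(2 + δ)) = 12.373912.

12.374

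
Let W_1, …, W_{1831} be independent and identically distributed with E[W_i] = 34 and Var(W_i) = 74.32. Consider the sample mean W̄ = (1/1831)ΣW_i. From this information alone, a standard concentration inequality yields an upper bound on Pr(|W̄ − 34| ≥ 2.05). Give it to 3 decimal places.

With mean and variance of each term known, Chebyshev's inequality bounds the deviation of the sum (or sample mean).
Var(W̄) = Var(W_i)/n = 74.32/1831 = 0.04059.
Chebyshev: Pr(|W̄ − 34| ≥ 2.05) ≤ Var(W̄)/(2.05)² = 74.32/(1831·2.05²) = 0.0097.

0.010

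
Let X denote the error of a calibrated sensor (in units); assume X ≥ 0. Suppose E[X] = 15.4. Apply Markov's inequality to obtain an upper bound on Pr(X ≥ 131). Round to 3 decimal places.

Markov's inequality: for a non-negative random variable, Pr(X ≥ a) ≤ E[X]/a.
Here E[X] = 15.4 and a = 131, so the bound is 15.4/131 = 0.1176.

0.118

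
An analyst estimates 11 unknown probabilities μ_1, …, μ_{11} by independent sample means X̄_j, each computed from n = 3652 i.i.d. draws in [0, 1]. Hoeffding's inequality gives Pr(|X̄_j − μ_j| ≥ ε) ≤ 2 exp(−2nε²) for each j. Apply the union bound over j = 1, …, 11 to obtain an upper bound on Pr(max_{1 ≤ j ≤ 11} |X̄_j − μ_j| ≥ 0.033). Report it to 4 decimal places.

0.0077

Per-experiment Hoeffding bound: 2·exp(−2·3652·0.033²) = 2·exp(−7.95406) = 0.00070247.
Union bound over 11 events: 11·0.00070247 = 0.00773.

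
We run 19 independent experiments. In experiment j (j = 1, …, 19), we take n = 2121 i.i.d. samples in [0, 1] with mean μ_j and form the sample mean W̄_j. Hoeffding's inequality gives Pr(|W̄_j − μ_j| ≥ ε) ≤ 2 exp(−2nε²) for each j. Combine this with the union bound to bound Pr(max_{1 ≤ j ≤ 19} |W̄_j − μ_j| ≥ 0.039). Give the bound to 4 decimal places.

0.0599

Per-experiment Hoeffding bound: 2·exp(−2·2121·0.039²) = 2·exp(−6.45208) = 0.0031545.
Union bound over 19 events: 19·0.0031545 = 0.05993.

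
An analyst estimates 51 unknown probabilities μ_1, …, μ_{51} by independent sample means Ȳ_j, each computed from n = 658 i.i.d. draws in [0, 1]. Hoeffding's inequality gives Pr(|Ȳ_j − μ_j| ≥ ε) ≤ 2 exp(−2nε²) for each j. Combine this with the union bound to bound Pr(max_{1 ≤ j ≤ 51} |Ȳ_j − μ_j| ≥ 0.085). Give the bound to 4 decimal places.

0.0076

Per-experiment Hoeffding bound: 2·exp(−2·658·0.085²) = 2·exp(−9.50810) = 0.0001485.
Union bound over 51 events: 51·0.0001485 = 0.00757.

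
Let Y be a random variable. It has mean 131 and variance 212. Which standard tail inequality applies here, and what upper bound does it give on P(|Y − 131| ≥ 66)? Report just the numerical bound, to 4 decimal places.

0.0487

Mean and variance are known, so Chebyshev's inequality applies.
Chebyshev: P(|Y − μ| ≥ t) ≤ Var(Y)/t².
Bound = 212 / 4356 = 0.0487.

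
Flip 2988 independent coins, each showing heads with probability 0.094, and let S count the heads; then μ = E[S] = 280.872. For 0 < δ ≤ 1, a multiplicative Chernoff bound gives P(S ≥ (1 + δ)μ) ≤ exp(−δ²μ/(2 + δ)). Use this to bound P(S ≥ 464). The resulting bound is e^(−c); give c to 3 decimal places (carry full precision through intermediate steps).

Write 464 = (1 + δ)μ, so δ = 464/280.872 − 1 = 0.6519981…
Then the exponent is δ²μ/(2 + δ) = (464 − μ)² / (μ·(2 + δ)) = 45.022318.

45.022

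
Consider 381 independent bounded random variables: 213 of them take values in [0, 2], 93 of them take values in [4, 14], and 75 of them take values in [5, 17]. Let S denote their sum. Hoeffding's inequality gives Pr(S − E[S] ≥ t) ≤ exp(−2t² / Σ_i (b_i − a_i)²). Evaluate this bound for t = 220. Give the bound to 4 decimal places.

Σ(b_i − a_i)² = 213·2² + 93·10² + 75·12² = 20952.
Exponent = 2·220² / 20952 = 4.62008.
Bound = exp(−4.62008) = 0.00985.

0.0099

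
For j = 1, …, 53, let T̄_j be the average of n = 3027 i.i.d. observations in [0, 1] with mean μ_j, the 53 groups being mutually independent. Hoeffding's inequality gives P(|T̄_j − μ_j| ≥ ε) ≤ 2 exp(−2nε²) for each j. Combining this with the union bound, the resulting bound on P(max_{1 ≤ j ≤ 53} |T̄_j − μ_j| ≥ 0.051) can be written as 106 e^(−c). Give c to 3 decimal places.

15.746

Union bound over the 53 events: P(max_{1 ≤ j ≤ 53} |T̄_j − μ_j| ≥ 0.051) ≤ 53·2·exp(−2nε²) = 106 exp(−2·3027·0.051²).
So c = 2·3027·0.051² = 15.7465.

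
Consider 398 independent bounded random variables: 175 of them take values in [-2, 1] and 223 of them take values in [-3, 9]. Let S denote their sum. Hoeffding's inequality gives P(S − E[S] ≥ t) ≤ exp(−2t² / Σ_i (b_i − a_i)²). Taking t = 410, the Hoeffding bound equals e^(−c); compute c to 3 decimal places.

9.980

Σ(b_i − a_i)² = 175·3² + 223·12² = 33687.
c = 2t² / 33687 = 2·410² / 33687 = 9.9801.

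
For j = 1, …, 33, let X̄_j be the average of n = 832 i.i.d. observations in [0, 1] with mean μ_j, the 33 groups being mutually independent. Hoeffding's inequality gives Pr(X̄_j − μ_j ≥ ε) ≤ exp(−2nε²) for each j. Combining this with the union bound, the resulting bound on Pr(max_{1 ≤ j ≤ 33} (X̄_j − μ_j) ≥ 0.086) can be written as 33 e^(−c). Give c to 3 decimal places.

Union bound over the 33 events: Pr(max_{1 ≤ j ≤ 33} (X̄_j − μ_j) ≥ 0.086) ≤ 33·exp(−2nε²) = 33 exp(−2·832·0.086²).
So c = 2·832·0.086² = 12.3069.

12.307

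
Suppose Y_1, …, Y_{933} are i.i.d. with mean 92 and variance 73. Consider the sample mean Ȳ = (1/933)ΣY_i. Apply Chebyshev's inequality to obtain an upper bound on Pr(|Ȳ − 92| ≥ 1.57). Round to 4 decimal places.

Var(Ȳ) = Var(Y_i)/n = 73/933 = 0.078242.
Chebyshev: Pr(|Ȳ − 92| ≥ 1.57) ≤ Var(Ȳ)/(1.57)² = 73/(933·1.57²) = 0.0317.

0.0317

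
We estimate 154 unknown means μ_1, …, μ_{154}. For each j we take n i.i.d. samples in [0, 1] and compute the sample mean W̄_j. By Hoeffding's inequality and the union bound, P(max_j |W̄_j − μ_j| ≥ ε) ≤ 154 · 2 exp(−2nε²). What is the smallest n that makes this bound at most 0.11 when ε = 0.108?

341

Need 2·154·exp(−2nε²) ≤ 0.11, i.e. exp(−2nε²) ≤ 0.11/308.
So 2nε² ≥ ln(308/0.11) = 7.937375.
Hence n ≥ 7.937375/(2·0.108²) = 340.251.
The smallest integer n is 341.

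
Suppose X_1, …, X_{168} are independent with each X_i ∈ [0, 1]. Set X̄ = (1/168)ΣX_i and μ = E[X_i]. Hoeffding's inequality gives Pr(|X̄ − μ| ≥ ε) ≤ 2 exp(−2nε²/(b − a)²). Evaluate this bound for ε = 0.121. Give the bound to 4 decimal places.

Exponent: 2nε²/(b − a)² = 2·168·0.121² / 1² = 4.91938.
Bound = 2·exp(−4.91938) = 0.01461.

0.0146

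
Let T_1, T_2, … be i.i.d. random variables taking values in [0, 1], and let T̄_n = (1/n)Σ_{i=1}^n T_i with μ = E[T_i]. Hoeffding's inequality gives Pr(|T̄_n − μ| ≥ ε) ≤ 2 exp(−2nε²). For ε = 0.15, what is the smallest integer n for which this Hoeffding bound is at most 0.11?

65

Require 2·exp(−2nε²) ≤ 0.11, i.e. 2nε² ≥ ln(2/0.11) = 2.900422.
So n ≥ 2.900422 / (2·0.15²) = 64.454.
The smallest integer n is 65.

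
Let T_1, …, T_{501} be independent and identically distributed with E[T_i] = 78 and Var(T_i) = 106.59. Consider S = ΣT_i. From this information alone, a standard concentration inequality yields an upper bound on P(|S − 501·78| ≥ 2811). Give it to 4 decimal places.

With mean and variance of each term known, Chebyshev's inequality bounds the deviation of the sum (or sample mean).
Var(S) = n·Var(T_i) = 501·106.59 = 53401.59.
Chebyshev: P(|S − 501·78| ≥ 2811) ≤ Var(S)/2811² = 53401.59/7901721 = 0.0068.

0.0068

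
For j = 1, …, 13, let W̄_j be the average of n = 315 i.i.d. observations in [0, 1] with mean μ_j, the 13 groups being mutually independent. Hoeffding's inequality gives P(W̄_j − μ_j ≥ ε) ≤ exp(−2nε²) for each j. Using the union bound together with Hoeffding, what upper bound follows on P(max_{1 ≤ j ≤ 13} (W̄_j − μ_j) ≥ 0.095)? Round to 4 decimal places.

0.0441

Per-experiment Hoeffding bound: exp(−2·315·0.095²) = exp(−5.68575) = 0.003394.
Union bound over 13 events: 13·0.003394 = 0.04412.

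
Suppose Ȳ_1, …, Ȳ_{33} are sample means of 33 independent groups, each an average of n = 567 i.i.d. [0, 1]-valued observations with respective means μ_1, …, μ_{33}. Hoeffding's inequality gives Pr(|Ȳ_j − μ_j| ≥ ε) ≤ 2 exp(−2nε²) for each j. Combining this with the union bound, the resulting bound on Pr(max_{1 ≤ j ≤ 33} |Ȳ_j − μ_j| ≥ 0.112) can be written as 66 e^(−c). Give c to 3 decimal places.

14.225

Union bound over the 33 events: Pr(max_{1 ≤ j ≤ 33} |Ȳ_j − μ_j| ≥ 0.112) ≤ 33·2·exp(−2nε²) = 66 exp(−2·567·0.112²).
So c = 2·567·0.112² = 14.2249.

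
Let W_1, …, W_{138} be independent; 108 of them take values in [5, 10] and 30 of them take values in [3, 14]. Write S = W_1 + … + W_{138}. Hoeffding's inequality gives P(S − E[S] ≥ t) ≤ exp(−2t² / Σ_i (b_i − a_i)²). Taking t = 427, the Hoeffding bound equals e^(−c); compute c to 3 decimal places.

57.608

Σ(b_i − a_i)² = 108·5² + 30·11² = 6330.
c = 2t² / 6330 = 2·427² / 6330 = 57.6079.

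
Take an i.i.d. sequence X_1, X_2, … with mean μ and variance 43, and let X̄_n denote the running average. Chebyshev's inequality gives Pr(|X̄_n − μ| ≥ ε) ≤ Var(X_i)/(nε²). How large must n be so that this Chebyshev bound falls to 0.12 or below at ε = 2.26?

71

Require 43/(n·2.26²) ≤ 0.12, i.e. n ≥ 43/(0.12·2.26²) = 70.157.
The smallest integer n is 71.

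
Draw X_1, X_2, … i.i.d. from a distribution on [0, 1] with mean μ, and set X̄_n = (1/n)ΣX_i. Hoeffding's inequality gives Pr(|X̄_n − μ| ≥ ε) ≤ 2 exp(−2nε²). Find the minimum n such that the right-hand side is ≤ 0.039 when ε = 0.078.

324

Require 2·exp(−2nε²) ≤ 0.039, i.e. 2nε² ≥ ln(2/0.039) = 3.937341.
So n ≥ 3.937341 / (2·0.078²) = 323.582.
The smallest integer n is 324.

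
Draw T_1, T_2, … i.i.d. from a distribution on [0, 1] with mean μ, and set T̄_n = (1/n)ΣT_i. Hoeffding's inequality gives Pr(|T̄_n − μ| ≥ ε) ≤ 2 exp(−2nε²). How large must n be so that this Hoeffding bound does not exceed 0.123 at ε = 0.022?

Require 2·exp(−2nε²) ≤ 0.123, i.e. 2nε² ≥ ln(2/0.123) = 2.788718.
So n ≥ 2.788718 / (2·0.022²) = 2880.907.
The smallest integer n is 2881.

2881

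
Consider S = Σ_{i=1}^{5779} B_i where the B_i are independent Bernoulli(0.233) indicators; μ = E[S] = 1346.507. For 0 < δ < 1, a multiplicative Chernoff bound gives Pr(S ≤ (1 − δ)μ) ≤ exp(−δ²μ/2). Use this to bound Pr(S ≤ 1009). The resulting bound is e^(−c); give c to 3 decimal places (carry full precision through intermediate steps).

Write 1009 = (1 − δ)μ, so δ = 1 − 1009/1346.507 = 0.2506537…
Then the exponent is δ²μ/2 = (μ − 1009)²/(2μ) = 42.298694.

42.299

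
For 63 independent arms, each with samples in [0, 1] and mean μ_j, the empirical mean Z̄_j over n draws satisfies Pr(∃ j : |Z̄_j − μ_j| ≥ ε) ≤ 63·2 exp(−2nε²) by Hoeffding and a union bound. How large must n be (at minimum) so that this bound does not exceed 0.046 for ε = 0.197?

Need 2·63·exp(−2nε²) ≤ 0.046, i.e. exp(−2nε²) ≤ 0.046/126.
So 2nε² ≥ ln(126/0.046) = 7.915396.
Hence n ≥ 7.915396/(2·0.197²) = 101.979.
The smallest integer n is 102.

102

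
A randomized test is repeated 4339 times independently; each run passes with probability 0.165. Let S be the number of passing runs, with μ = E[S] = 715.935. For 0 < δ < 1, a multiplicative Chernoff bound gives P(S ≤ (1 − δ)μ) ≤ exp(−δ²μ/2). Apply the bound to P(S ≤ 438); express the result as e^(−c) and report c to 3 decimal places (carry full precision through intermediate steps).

Write 438 = (1 − δ)μ, so δ = 1 − 438/715.935 = 0.3882126…
Then the exponent is δ²μ/2 = (μ − 438)²/(2μ) = 53.948937.

53.949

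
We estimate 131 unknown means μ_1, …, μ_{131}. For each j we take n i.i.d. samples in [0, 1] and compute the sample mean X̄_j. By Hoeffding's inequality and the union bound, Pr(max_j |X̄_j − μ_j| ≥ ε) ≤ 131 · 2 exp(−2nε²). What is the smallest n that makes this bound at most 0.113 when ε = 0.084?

Need 2·131·exp(−2nε²) ≤ 0.113, i.e. exp(−2nε²) ≤ 0.113/262.
So 2nε² ≥ ln(262/0.113) = 7.748712.
Hence n ≥ 7.748712/(2·0.084²) = 549.087.
The smallest integer n is 550.

550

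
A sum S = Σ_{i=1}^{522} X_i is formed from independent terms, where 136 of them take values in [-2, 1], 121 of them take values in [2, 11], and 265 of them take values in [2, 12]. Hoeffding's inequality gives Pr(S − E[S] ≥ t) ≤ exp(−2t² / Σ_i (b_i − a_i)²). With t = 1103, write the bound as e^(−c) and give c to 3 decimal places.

64.843

Σ(b_i − a_i)² = 136·3² + 121·9² + 265·10² = 37525.
c = 2t² / 37525 = 2·1103² / 37525 = 64.8426.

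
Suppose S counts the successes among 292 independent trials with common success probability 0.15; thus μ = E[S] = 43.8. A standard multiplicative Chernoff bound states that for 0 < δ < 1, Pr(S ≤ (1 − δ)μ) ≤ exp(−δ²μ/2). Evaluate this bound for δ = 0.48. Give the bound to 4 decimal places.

0.0064

Exponent = δ²μ/2 = 0.48²·43.8/2 = 5.0458.
Bound = exp(−5.0458) = 0.00644.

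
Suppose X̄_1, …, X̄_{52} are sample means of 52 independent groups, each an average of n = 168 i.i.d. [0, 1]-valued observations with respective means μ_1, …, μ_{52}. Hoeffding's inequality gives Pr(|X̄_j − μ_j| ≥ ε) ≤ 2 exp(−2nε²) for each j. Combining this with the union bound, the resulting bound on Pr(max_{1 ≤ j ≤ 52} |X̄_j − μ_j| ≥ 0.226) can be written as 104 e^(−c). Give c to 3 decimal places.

Union bound over the 52 events: Pr(max_{1 ≤ j ≤ 52} |X̄_j − μ_j| ≥ 0.226) ≤ 52·2·exp(−2nε²) = 104 exp(−2·168·0.226²).
So c = 2·168·0.226² = 17.1615.

17.162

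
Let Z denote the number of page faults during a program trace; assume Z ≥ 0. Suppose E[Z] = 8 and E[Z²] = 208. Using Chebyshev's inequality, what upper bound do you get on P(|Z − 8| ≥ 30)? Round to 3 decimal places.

0.160

Var(Z) = E[Z²] − (E[Z])² = 208 − 64 = 144.
Chebyshev's inequality: P(|Z − μ| ≥ t) ≤ Var(Z)/t² = 144/900 = 0.1600.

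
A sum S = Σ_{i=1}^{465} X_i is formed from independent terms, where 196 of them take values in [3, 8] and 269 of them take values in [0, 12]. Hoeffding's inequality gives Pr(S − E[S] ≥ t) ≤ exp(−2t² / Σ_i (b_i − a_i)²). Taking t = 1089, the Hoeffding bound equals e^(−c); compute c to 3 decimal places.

54.355

Σ(b_i − a_i)² = 196·5² + 269·12² = 43636.
c = 2t² / 43636 = 2·1089² / 43636 = 54.3552.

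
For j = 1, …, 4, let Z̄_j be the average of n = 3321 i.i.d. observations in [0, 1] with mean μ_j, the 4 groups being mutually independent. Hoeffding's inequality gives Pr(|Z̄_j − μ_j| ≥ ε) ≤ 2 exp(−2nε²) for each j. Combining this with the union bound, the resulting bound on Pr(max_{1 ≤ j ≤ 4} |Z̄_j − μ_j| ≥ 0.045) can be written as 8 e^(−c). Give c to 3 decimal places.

Union bound over the 4 events: Pr(max_{1 ≤ j ≤ 4} |Z̄_j − μ_j| ≥ 0.045) ≤ 4·2·exp(−2nε²) = 8 exp(−2·3321·0.045²).
So c = 2·3321·0.045² = 13.4500.

13.450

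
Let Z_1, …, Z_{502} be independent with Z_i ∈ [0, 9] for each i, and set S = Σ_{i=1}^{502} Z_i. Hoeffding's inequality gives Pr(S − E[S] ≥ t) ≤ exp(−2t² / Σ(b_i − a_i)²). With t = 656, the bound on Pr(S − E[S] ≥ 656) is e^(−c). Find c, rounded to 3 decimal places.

21.166

Σ(b_i − a_i)² = 502·(9)² = 40662.
c = 2t²/40662 = 2·656²/40662 = 21.1665.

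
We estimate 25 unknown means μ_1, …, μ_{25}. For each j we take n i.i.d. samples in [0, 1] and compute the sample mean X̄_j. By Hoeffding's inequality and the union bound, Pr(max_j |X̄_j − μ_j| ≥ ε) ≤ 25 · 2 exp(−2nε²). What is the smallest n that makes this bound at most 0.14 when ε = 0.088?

Need 2·25·exp(−2nε²) ≤ 0.14, i.e. exp(−2nε²) ≤ 0.14/50.
So 2nε² ≥ ln(50/0.14) = 5.878136.
Hence n ≥ 5.878136/(2·0.088²) = 379.528.
The smallest integer n is 380.

380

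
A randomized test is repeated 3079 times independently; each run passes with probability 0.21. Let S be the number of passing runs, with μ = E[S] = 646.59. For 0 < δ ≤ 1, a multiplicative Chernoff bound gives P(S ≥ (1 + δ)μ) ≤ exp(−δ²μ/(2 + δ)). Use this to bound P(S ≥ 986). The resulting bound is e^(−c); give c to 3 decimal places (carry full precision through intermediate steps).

Write 986 = (1 + δ)μ, so δ = 986/646.59 − 1 = 0.5249231…
Then the exponent is δ²μ/(2 + δ) = (986 − μ)² / (μ·(2 + δ)) = 70.562204.

70.562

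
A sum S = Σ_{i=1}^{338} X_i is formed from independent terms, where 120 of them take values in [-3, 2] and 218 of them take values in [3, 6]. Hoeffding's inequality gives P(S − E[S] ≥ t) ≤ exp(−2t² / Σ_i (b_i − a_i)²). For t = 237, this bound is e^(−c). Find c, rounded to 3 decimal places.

22.640

Σ(b_i − a_i)² = 120·5² + 218·3² = 4962.
c = 2t² / 4962 = 2·237² / 4962 = 22.6397.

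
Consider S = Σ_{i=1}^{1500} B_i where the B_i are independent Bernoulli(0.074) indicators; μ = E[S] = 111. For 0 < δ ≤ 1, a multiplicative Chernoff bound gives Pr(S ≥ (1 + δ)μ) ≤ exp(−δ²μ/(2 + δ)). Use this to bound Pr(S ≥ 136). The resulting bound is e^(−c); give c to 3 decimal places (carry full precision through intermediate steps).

Write 136 = (1 + δ)μ, so δ = 136/111 − 1 = 0.2252252…
Then the exponent is δ²μ/(2 + δ) = (136 − μ)² / (μ·(2 + δ)) = 2.530364.

2.530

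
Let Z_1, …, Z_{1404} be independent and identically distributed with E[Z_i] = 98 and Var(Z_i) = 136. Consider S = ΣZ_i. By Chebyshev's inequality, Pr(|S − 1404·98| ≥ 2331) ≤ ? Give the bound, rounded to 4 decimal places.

Var(S) = n·Var(Z_i) = 1404·136 = 190944.
Chebyshev: Pr(|S − 1404·98| ≥ 2331) ≤ Var(S)/2331² = 190944/5433561 = 0.0351.

0.0351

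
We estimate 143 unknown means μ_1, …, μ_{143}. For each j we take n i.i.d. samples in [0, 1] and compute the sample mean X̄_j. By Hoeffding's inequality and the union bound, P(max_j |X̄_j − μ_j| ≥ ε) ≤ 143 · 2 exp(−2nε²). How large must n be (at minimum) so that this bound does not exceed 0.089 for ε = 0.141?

Need 2·143·exp(−2nε²) ≤ 0.089, i.e. exp(−2nε²) ≤ 0.089/286.
So 2nε² ≥ ln(286/0.089) = 8.075111.
Hence n ≥ 8.075111/(2·0.141²) = 203.086.
The smallest integer n is 204.

204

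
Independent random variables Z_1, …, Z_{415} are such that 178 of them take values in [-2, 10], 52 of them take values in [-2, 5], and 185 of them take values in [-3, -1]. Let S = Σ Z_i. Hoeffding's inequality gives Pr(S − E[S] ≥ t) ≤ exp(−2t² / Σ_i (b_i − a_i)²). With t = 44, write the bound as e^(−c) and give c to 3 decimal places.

0.134

Σ(b_i − a_i)² = 178·12² + 52·7² + 185·2² = 28920.
c = 2t² / 28920 = 2·44² / 28920 = 0.1339.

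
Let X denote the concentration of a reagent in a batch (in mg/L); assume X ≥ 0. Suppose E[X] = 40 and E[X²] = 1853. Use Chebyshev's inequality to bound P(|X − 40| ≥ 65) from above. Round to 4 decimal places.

Var(X) = E[X²] − (E[X])² = 1853 − 1600 = 253.
Chebyshev's inequality: P(|X − μ| ≥ t) ≤ Var(X)/t² = 253/4225 = 0.0599.

0.0599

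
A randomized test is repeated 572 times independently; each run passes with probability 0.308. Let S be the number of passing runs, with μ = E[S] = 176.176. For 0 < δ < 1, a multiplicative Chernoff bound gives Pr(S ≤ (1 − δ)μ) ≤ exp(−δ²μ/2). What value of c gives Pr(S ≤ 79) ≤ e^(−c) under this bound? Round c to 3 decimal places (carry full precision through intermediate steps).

26.800

Write 79 = (1 − δ)μ, so δ = 1 − 79/176.176 = 0.5515848…
Then the exponent is δ²μ/2 = (μ − 79)²/(2μ) = 26.800401.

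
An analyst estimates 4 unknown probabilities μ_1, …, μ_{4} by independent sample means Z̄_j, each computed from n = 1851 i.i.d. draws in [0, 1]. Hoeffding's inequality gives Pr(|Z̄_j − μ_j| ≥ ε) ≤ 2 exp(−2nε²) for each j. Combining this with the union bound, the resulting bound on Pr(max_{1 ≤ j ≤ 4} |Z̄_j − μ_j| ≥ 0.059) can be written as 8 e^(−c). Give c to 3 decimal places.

Union bound over the 4 events: Pr(max_{1 ≤ j ≤ 4} |Z̄_j − μ_j| ≥ 0.059) ≤ 4·2·exp(−2nε²) = 8 exp(−2·1851·0.059²).
So c = 2·1851·0.059² = 12.8867.

12.887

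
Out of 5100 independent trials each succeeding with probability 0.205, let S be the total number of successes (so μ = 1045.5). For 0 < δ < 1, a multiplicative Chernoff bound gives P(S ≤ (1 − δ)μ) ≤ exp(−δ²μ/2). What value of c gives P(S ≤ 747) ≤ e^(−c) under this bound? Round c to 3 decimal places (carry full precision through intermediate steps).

Write 747 = (1 − δ)μ, so δ = 1 − 747/1045.5 = 0.2855093…
Then the exponent is δ²μ/2 = (μ − 747)²/(2μ) = 42.612267.

42.612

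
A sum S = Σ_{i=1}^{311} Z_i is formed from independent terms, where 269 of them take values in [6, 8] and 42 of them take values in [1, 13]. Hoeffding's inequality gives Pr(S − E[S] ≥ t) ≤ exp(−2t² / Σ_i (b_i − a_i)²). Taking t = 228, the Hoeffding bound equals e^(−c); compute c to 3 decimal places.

Σ(b_i − a_i)² = 269·2² + 42·12² = 7124.
c = 2t² / 7124 = 2·228² / 7124 = 14.5940.

14.594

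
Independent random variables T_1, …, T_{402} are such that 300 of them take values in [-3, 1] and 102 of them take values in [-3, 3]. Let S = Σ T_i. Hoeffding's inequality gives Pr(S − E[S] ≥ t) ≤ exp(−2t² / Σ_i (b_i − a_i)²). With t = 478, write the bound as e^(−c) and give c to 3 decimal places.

Σ(b_i − a_i)² = 300·4² + 102·6² = 8472.
c = 2t² / 8472 = 2·478² / 8472 = 53.9386.

53.939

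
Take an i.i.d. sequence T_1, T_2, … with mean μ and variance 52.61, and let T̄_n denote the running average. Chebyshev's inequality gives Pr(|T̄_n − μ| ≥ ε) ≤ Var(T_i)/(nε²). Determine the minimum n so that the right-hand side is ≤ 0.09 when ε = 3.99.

37

Require 52.61/(n·3.99²) ≤ 0.09, i.e. n ≥ 52.61/(0.09·3.99²) = 36.718.
The smallest integer n is 37.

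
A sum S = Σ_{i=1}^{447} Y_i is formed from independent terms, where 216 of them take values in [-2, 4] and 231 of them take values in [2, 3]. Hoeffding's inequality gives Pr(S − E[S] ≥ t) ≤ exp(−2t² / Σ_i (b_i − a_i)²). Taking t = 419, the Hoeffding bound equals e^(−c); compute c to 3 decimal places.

43.852

Σ(b_i − a_i)² = 216·6² + 231·1² = 8007.
c = 2t² / 8007 = 2·419² / 8007 = 43.8519.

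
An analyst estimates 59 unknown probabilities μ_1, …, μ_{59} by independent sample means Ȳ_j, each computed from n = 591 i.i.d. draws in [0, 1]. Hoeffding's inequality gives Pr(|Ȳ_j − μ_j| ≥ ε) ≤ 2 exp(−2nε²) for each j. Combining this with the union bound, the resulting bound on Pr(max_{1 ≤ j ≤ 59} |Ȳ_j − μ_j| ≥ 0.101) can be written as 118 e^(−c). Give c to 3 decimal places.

Union bound over the 59 events: Pr(max_{1 ≤ j ≤ 59} |Ȳ_j − μ_j| ≥ 0.101) ≤ 59·2·exp(−2nε²) = 118 exp(−2·591·0.101²).
So c = 2·591·0.101² = 12.0576.

12.058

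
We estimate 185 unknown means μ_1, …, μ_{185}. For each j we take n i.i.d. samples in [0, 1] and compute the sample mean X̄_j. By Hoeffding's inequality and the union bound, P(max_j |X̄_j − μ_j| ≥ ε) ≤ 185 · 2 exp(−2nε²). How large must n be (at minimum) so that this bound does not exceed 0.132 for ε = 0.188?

113

Need 2·185·exp(−2nε²) ≤ 0.132, i.e. exp(−2nε²) ≤ 0.132/370.
So 2nε² ≥ ln(370/0.132) = 7.938456.
Hence n ≥ 7.938456/(2·0.188²) = 112.303.
The smallest integer n is 113.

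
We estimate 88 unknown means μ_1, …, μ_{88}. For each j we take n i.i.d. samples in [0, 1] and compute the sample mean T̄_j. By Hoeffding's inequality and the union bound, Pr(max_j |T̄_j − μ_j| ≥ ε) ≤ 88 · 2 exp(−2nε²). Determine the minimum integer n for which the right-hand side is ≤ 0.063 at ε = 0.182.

Need 2·88·exp(−2nε²) ≤ 0.063, i.e. exp(−2nε²) ≤ 0.063/176.
So 2nε² ≥ ln(176/0.063) = 7.935105.
Hence n ≥ 7.935105/(2·0.182²) = 119.779.
The smallest integer n is 120.

120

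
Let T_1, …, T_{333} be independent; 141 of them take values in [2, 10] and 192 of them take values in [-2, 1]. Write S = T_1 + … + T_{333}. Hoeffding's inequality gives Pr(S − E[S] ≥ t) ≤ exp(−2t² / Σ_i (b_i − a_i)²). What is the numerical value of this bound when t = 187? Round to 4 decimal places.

Σ(b_i − a_i)² = 141·8² + 192·3² = 10752.
Exponent = 2·187² / 10752 = 6.50465.
Bound = exp(−6.50465) = 0.00150.

0.0015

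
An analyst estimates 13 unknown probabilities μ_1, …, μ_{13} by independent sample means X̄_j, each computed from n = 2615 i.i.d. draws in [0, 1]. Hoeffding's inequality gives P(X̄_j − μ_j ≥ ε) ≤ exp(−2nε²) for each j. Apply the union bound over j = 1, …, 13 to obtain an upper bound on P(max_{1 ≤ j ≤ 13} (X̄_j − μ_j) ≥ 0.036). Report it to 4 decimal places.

Per-experiment Hoeffding bound: exp(−2·2615·0.036²) = exp(−6.77808) = 0.0011385.
Union bound over 13 events: 13·0.0011385 = 0.01480.

0.0148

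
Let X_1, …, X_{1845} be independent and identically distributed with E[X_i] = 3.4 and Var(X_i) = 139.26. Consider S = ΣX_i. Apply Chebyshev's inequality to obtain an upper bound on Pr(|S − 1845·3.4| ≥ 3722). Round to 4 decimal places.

Var(S) = n·Var(X_i) = 1845·139.26 = 256934.7.
Chebyshev: Pr(|S − 1845·3.4| ≥ 3722) ≤ Var(S)/3722² = 256934.7/13853284 = 0.0185.

0.0185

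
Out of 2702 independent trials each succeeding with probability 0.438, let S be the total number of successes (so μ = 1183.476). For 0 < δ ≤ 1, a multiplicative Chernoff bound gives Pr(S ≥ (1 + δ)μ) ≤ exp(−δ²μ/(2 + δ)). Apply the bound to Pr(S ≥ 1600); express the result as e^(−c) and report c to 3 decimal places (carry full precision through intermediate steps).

Write 1600 = (1 + δ)μ, so δ = 1600/1183.476 − 1 = 0.3519497…
Then the exponent is δ²μ/(2 + δ) = (1600 − μ)² / (μ·(2 + δ)) = 62.329347.

62.329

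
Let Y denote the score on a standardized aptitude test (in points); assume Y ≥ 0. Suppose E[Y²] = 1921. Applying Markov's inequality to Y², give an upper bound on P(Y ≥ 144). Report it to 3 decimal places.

Since Y ≥ 0, the event {Y ≥ 144} is the same as {Y² ≥ 20736}.
Markov's inequality applied to Y² gives P(Y² ≥ 20736) ≤ E[Y²]/20736 = 1921/20736 = 0.0926.

0.093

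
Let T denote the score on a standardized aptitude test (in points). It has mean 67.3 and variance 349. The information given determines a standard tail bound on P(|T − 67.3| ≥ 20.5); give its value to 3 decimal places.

0.830

Mean and variance are known, so Chebyshev's inequality applies.
Chebyshev: P(|T − μ| ≥ t) ≤ Var(T)/t².
Bound = 349 / 420.25 = 0.8305.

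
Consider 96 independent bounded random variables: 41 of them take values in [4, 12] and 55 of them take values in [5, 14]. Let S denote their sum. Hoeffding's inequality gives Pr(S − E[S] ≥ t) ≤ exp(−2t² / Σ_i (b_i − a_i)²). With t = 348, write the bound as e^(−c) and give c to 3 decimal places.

34.215

Σ(b_i − a_i)² = 41·8² + 55·9² = 7079.
c = 2t² / 7079 = 2·348² / 7079 = 34.2150.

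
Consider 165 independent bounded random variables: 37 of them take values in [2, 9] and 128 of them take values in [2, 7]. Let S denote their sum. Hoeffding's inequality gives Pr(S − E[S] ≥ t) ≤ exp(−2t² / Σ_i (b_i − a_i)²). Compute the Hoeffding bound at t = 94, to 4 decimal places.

0.0294

Σ(b_i − a_i)² = 37·7² + 128·5² = 5013.
Exponent = 2·94² / 5013 = 3.52523.
Bound = exp(−3.52523) = 0.02944.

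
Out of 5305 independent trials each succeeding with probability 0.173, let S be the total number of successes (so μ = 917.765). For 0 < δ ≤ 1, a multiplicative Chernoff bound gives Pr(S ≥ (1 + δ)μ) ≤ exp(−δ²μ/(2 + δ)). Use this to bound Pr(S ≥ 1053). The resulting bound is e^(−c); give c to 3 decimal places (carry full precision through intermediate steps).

Write 1053 = (1 + δ)μ, so δ = 1053/917.765 − 1 = 0.1473525…
Then the exponent is δ²μ/(2 + δ) = (1053 − μ)² / (μ·(2 + δ)) = 9.279902.

9.280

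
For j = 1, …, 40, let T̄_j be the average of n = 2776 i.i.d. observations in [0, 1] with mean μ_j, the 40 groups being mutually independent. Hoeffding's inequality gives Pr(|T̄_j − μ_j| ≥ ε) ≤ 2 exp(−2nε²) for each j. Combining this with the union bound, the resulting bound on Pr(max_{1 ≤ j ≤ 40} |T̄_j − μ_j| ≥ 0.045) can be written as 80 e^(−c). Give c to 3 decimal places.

11.243

Union bound over the 40 events: Pr(max_{1 ≤ j ≤ 40} |T̄_j − μ_j| ≥ 0.045) ≤ 40·2·exp(−2nε²) = 80 exp(−2·2776·0.045²).
So c = 2·2776·0.045² = 11.2428.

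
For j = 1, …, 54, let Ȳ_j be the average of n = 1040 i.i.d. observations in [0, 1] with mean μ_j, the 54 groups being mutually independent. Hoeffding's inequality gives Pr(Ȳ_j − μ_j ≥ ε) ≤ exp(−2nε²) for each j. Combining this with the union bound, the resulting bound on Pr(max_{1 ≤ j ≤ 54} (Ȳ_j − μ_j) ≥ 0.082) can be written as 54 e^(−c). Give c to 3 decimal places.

13.986

Union bound over the 54 events: Pr(max_{1 ≤ j ≤ 54} (Ȳ_j − μ_j) ≥ 0.082) ≤ 54·exp(−2nε²) = 54 exp(−2·1040·0.082²).
So c = 2·1040·0.082² = 13.9859.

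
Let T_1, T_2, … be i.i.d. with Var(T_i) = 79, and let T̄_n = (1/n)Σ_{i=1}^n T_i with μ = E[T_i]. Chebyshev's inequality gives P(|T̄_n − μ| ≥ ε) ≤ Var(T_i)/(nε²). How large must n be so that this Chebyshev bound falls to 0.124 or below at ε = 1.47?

295

Require 79/(n·1.47²) ≤ 0.124, i.e. n ≥ 79/(0.124·1.47²) = 294.829.
The smallest integer n is 295.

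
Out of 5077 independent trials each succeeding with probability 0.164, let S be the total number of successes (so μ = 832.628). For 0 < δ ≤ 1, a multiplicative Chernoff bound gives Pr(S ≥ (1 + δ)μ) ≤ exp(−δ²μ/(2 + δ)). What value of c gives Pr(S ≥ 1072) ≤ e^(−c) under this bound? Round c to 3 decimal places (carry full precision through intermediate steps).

Write 1072 = (1 + δ)μ, so δ = 1072/832.628 − 1 = 0.2874897…
Then the exponent is δ²μ/(2 + δ) = (1072 − μ)² / (μ·(2 + δ)) = 30.084066.

30.084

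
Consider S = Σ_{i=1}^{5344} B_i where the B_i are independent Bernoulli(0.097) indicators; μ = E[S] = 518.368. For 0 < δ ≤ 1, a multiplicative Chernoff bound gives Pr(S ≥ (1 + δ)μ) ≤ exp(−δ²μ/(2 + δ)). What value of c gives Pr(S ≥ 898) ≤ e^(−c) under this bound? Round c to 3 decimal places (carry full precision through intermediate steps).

101.754

Write 898 = (1 + δ)μ, so δ = 898/518.368 − 1 = 0.73236…
Then the exponent is δ²μ/(2 + δ) = (898 − μ)² / (μ·(2 + δ)) = 101.753538.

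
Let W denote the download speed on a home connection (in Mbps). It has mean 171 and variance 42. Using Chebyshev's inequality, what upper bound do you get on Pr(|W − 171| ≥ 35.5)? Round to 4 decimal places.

Chebyshev: Pr(|W − μ| ≥ t) ≤ Var(W)/t².
Bound = 42 / 1260.25 = 0.0333.

0.0333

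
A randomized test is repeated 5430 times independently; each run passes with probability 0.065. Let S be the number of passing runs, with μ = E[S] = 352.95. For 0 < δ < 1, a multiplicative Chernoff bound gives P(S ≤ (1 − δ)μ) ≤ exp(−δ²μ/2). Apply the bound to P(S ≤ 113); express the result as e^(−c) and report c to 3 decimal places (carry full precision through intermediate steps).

81.564

Write 113 = (1 − δ)μ, so δ = 1 − 113/352.95 = 0.6798413…
Then the exponent is δ²μ/2 = (μ − 113)²/(2μ) = 81.563964.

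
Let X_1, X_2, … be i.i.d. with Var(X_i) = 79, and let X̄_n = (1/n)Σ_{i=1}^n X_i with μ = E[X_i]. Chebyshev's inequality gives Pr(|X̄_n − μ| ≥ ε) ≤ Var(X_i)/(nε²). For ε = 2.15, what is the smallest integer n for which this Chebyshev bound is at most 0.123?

Require 79/(n·2.15²) ≤ 0.123, i.e. n ≥ 79/(0.123·2.15²) = 138.946.
The smallest integer n is 139.

139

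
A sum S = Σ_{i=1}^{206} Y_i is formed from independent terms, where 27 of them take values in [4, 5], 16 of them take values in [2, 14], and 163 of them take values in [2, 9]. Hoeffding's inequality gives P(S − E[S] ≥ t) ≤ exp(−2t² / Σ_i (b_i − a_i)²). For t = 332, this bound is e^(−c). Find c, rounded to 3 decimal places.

Σ(b_i − a_i)² = 27·1² + 16·12² + 163·7² = 10318.
c = 2t² / 10318 = 2·332² / 10318 = 21.3654.

21.365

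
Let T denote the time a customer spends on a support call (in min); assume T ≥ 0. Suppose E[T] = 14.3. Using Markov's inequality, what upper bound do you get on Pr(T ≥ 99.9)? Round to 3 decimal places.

0.143

Markov's inequality: for a non-negative random variable, Pr(T ≥ a) ≤ E[T]/a.
Here E[T] = 14.3 and a = 99.9, so the bound is 14.3/99.9 = 0.1431.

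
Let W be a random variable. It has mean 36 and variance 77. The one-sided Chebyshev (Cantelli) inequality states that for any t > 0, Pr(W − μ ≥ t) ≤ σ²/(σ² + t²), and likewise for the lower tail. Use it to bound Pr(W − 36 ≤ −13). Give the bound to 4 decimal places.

Here σ² = 77 and t = 13, so σ² + t² = 246.
Cantelli's bound: 77/246 = 0.3130.

0.3130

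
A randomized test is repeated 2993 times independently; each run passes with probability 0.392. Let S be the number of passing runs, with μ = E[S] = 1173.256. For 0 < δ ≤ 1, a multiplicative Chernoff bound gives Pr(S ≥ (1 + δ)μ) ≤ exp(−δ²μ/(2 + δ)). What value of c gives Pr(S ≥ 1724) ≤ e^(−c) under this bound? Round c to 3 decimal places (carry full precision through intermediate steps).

Write 1724 = (1 + δ)μ, so δ = 1724/1173.256 − 1 = 0.469415…
Then the exponent is δ²μ/(2 + δ) = (1724 − μ)² / (μ·(2 + δ)) = 104.691803.

104.692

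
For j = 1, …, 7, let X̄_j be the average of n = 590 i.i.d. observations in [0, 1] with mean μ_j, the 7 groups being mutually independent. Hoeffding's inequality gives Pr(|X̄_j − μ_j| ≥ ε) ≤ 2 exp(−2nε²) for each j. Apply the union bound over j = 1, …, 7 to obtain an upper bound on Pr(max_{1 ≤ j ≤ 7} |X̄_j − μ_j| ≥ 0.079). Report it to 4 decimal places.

0.0089

Per-experiment Hoeffding bound: 2·exp(−2·590·0.079²) = 2·exp(−7.36438) = 0.0012668.
Union bound over 7 events: 7·0.0012668 = 0.00887.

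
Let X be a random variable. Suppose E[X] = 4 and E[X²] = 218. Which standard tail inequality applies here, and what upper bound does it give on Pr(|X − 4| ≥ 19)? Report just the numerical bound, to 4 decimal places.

The first two moments determine the variance, so Chebyshev's inequality is the sharpest standard bound available.
Var(X) = E[X²] − (E[X])² = 218 − 16 = 202.
Chebyshev's inequality: Pr(|X − μ| ≥ t) ≤ Var(X)/t² = 202/361 = 0.5596.

0.5596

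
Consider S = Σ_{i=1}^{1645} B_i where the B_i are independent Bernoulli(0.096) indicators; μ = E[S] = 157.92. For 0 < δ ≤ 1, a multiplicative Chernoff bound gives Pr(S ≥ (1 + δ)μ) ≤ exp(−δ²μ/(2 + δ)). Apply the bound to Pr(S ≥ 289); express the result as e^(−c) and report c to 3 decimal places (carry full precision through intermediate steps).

38.445

Write 289 = (1 + δ)μ, so δ = 289/157.92 − 1 = 0.8300405…
Then the exponent is δ²μ/(2 + δ) = (289 − μ)² / (μ·(2 + δ)) = 38.445284.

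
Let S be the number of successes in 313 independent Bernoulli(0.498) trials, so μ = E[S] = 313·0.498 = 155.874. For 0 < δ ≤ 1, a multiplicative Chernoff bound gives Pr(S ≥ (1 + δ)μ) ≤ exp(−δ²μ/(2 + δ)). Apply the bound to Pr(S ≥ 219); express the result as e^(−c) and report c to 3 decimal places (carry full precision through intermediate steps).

Write 219 = (1 + δ)μ, so δ = 219/155.874 − 1 = 0.4049809…
Then the exponent is δ²μ/(2 + δ) = (219 − μ)² / (μ·(2 + δ)) = 10.629950.

10.630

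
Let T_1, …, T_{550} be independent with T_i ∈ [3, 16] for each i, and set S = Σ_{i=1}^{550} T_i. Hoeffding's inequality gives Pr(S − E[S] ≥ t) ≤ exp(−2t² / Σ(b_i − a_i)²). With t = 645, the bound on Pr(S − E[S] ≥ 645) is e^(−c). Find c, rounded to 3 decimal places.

8.952

Σ(b_i − a_i)² = 550·(13)² = 92950.
c = 2t²/92950 = 2·645²/92950 = 8.9516.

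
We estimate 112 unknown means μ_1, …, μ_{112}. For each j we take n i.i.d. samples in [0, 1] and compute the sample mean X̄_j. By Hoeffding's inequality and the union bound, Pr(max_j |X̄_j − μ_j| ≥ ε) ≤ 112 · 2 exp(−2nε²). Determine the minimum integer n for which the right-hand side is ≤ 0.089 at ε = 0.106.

349

Need 2·112·exp(−2nε²) ≤ 0.089, i.e. exp(−2nε²) ≤ 0.089/224.
So 2nε² ≥ ln(224/0.089) = 7.830765.
Hence n ≥ 7.830765/(2·0.106²) = 348.468.
The smallest integer n is 349.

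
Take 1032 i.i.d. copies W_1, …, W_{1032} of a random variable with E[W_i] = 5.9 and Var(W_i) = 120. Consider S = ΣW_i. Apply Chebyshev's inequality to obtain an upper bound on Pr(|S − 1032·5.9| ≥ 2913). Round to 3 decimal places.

Var(S) = n·Var(W_i) = 1032·120 = 123840.
Chebyshev: Pr(|S − 1032·5.9| ≥ 2913) ≤ Var(S)/2913² = 123840/8485569 = 0.0146.

0.015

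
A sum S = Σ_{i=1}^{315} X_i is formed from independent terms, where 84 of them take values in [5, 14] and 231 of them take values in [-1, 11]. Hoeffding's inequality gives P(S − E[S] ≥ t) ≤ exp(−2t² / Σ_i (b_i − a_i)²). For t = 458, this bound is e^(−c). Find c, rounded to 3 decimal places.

Σ(b_i − a_i)² = 84·9² + 231·12² = 40068.
c = 2t² / 40068 = 2·458² / 40068 = 10.4704.

10.470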